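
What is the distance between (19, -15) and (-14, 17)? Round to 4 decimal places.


d = sqrt((-14-19)^2 + (17--15)^2) = 45.9674

45.9674


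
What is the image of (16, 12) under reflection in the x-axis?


Reflection across x-axis: (x, y) -> (x, -y)
(16, 12) -> (16, -12)

(16, -12)


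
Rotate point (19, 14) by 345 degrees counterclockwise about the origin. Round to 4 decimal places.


x' = 19*cos(345) - 14*sin(345) = 21.9761
y' = 19*sin(345) + 14*cos(345) = 8.6054

(21.9761, 8.6054)


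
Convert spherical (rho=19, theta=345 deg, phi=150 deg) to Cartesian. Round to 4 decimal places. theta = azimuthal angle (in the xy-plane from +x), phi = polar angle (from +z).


x = 19 * sin(150) * cos(345) = 9.1763
y = 19 * sin(150) * sin(345) = -2.4588
z = 19 * cos(150) = -16.4545

(9.1763, -2.4588, -16.4545)


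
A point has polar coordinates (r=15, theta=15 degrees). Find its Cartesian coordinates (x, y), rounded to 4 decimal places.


x = 15 * cos(15) = 14.4889
y = 15 * sin(15) = 3.8823

(14.4889, 3.8823)


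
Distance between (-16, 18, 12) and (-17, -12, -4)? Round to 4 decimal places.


d = sqrt((-17--16)^2 + (-12-18)^2 + (-4-12)^2) = 34.0147

34.0147


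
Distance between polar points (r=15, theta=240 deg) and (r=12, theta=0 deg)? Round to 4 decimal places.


d = sqrt(r1^2 + r2^2 - 2*r1*r2*cos(t2-t1))
d = sqrt(15^2 + 12^2 - 2*15*12*cos(0-240)) = 23.4307

23.4307


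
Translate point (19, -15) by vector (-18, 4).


Translation: (x+dx, y+dy) = (19+-18, -15+4) = (1, -11)

(1, -11)


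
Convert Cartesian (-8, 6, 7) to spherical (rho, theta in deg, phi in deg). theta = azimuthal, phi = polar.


rho = sqrt((-8)^2 + 6^2 + 7^2) = 12.2066
theta = atan2(6, -8) = 143.1301 deg
phi = acos(7/12.2066) = 55.008 deg

rho = 12.2066, theta = 143.1301 deg, phi = 55.008 deg


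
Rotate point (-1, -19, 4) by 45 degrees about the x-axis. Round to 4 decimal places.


x' = -1
y' = -19*cos(45) - 4*sin(45) = -16.2635
z' = -19*sin(45) + 4*cos(45) = -10.6066

(-1, -16.2635, -10.6066)


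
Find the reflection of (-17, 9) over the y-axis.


Reflection across y-axis: (x, y) -> (-x, y)
(-17, 9) -> (17, 9)

(17, 9)


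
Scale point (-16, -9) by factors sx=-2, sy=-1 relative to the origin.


Scaling: (x*sx, y*sy) = (-16*-2, -9*-1) = (32, 9)

(32, 9)


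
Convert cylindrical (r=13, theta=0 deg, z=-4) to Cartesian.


x = 13 * cos(0) = 13
y = 13 * sin(0) = 0
z = -4

(13, 0, -4)


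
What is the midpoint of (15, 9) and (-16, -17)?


Midpoint = ((15+-16)/2, (9+-17)/2) = (-0.5, -4)

(-0.5, -4)


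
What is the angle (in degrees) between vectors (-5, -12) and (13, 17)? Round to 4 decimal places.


dot = -5*13 + -12*17 = -269
|u| = 13, |v| = 21.4009
cos(angle) = -0.9669
angle = 165.2145 degrees

165.2145 degrees


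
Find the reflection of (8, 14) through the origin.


Reflection through origin: (x, y) -> (-x, -y)
(8, 14) -> (-8, -14)

(-8, -14)


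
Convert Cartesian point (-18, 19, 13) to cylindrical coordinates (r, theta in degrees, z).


r = sqrt((-18)^2 + 19^2) = 26.1725
theta = atan2(19, -18) = 133.4518 deg
z = 13

r = 26.1725, theta = 133.4518 deg, z = 13


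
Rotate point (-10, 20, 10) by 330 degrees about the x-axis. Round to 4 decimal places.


x' = -10
y' = 20*cos(330) - 10*sin(330) = 22.3205
z' = 20*sin(330) + 10*cos(330) = -1.3397

(-10, 22.3205, -1.3397)


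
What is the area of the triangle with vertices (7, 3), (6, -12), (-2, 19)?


Area = |x1(y2-y3) + x2(y3-y1) + x3(y1-y2)| / 2
= |7*(-12-19) + 6*(19-3) + -2*(3--12)| / 2
= 75.5

75.5


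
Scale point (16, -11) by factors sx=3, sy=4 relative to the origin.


Scaling: (x*sx, y*sy) = (16*3, -11*4) = (48, -44)

(48, -44)


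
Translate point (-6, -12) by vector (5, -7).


Translation: (x+dx, y+dy) = (-6+5, -12+-7) = (-1, -19)

(-1, -19)


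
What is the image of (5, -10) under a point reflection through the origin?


Reflection through origin: (x, y) -> (-x, -y)
(5, -10) -> (-5, 10)

(-5, 10)


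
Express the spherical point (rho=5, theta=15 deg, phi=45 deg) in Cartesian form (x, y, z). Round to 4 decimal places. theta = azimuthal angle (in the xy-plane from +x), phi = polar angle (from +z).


x = 5 * sin(45) * cos(15) = 3.4151
y = 5 * sin(45) * sin(15) = 0.9151
z = 5 * cos(45) = 3.5355

(3.4151, 0.9151, 3.5355)


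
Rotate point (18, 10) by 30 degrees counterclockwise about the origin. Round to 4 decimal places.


x' = 18*cos(30) - 10*sin(30) = 10.5885
y' = 18*sin(30) + 10*cos(30) = 17.6603

(10.5885, 17.6603)


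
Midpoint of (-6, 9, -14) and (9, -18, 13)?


Midpoint = ((-6+9)/2, (9+-18)/2, (-14+13)/2) = (1.5, -4.5, -0.5)

(1.5, -4.5, -0.5)


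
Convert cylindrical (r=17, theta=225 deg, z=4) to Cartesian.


x = 17 * cos(225) = -12.0208
y = 17 * sin(225) = -12.0208
z = 4

(-12.0208, -12.0208, 4)


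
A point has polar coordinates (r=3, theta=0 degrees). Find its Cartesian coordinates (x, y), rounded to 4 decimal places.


x = 3 * cos(0) = 3
y = 3 * sin(0) = 0

(3, 0)


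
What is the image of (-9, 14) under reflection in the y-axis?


Reflection across y-axis: (x, y) -> (-x, y)
(-9, 14) -> (9, 14)

(9, 14)


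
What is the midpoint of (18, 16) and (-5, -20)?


Midpoint = ((18+-5)/2, (16+-20)/2) = (6.5, -2)

(6.5, -2)


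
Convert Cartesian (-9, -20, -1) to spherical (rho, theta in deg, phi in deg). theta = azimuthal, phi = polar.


rho = sqrt((-9)^2 + (-20)^2 + (-1)^2) = 21.9545
theta = atan2(-20, -9) = 245.7723 deg
phi = acos(-1/21.9545) = 92.6107 deg

rho = 21.9545, theta = 245.7723 deg, phi = 92.6107 deg


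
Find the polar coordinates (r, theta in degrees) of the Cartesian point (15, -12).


r = sqrt(15^2 + (-12)^2) = 19.2094
theta = atan2(-12, 15) = 321.3402 degrees

r = 19.2094, theta = 321.3402 degrees


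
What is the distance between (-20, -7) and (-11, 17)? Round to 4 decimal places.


d = sqrt((-11--20)^2 + (17--7)^2) = 25.632

25.632


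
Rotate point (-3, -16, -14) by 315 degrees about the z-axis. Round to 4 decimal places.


x' = -3*cos(315) - -16*sin(315) = -13.435
y' = -3*sin(315) + -16*cos(315) = -9.1924
z' = -14

(-13.435, -9.1924, -14)


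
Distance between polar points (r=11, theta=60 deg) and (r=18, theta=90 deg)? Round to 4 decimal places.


d = sqrt(r1^2 + r2^2 - 2*r1*r2*cos(t2-t1))
d = sqrt(11^2 + 18^2 - 2*11*18*cos(90-60)) = 10.1022

10.1022


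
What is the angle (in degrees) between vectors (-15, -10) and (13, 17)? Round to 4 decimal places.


dot = -15*13 + -10*17 = -365
|u| = 18.0278, |v| = 21.4009
cos(angle) = -0.9461
angle = 161.0954 degrees

161.0954 degrees


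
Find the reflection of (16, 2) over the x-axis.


Reflection across x-axis: (x, y) -> (x, -y)
(16, 2) -> (16, -2)

(16, -2)


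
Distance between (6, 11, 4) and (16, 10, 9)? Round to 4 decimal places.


d = sqrt((16-6)^2 + (10-11)^2 + (9-4)^2) = 11.225

11.225


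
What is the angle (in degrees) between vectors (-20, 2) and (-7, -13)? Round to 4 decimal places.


dot = -20*-7 + 2*-13 = 114
|u| = 20.0998, |v| = 14.7648
cos(angle) = 0.3841
angle = 67.4098 degrees

67.4098 degrees


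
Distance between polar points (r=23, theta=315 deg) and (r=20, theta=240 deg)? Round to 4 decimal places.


d = sqrt(r1^2 + r2^2 - 2*r1*r2*cos(t2-t1))
d = sqrt(23^2 + 20^2 - 2*23*20*cos(240-315)) = 26.2847

26.2847


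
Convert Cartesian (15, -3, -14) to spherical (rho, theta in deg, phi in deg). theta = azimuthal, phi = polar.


rho = sqrt(15^2 + (-3)^2 + (-14)^2) = 20.7364
theta = atan2(-3, 15) = 348.6901 deg
phi = acos(-14/20.7364) = 132.465 deg

rho = 20.7364, theta = 348.6901 deg, phi = 132.465 deg


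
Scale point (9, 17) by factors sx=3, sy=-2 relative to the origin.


Scaling: (x*sx, y*sy) = (9*3, 17*-2) = (27, -34)

(27, -34)


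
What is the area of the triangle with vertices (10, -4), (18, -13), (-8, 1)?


Area = |x1(y2-y3) + x2(y3-y1) + x3(y1-y2)| / 2
= |10*(-13-1) + 18*(1--4) + -8*(-4--13)| / 2
= 61

61


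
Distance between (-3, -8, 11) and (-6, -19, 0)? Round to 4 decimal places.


d = sqrt((-6--3)^2 + (-19--8)^2 + (0-11)^2) = 15.843

15.843


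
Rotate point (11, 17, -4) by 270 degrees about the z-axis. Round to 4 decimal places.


x' = 11*cos(270) - 17*sin(270) = 17
y' = 11*sin(270) + 17*cos(270) = -11
z' = -4

(17, -11, -4)


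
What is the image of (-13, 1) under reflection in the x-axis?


Reflection across x-axis: (x, y) -> (x, -y)
(-13, 1) -> (-13, -1)

(-13, -1)


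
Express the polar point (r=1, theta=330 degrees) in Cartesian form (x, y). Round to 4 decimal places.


x = 1 * cos(330) = 0.866
y = 1 * sin(330) = -0.5

(0.866, -0.5)


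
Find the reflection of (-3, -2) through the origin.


Reflection through origin: (x, y) -> (-x, -y)
(-3, -2) -> (3, 2)

(3, 2)


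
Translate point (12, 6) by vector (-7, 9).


Translation: (x+dx, y+dy) = (12+-7, 6+9) = (5, 15)

(5, 15)


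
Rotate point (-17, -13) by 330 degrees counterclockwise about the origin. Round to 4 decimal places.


x' = -17*cos(330) - -13*sin(330) = -21.2224
y' = -17*sin(330) + -13*cos(330) = -2.7583

(-21.2224, -2.7583)


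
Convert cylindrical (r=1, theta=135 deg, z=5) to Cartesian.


x = 1 * cos(135) = -0.7071
y = 1 * sin(135) = 0.7071
z = 5

(-0.7071, 0.7071, 5)


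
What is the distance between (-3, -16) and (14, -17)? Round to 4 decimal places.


d = sqrt((14--3)^2 + (-17--16)^2) = 17.0294

17.0294


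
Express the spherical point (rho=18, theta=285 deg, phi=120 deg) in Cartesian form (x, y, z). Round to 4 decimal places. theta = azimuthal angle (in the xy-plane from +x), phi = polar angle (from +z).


x = 18 * sin(120) * cos(285) = 4.0346
y = 18 * sin(120) * sin(285) = -15.0573
z = 18 * cos(120) = -9

(4.0346, -15.0573, -9)


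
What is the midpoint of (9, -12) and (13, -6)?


Midpoint = ((9+13)/2, (-12+-6)/2) = (11, -9)

(11, -9)


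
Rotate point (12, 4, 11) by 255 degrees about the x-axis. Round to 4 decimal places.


x' = 12
y' = 4*cos(255) - 11*sin(255) = 9.5899
z' = 4*sin(255) + 11*cos(255) = -6.7107

(12, 9.5899, -6.7107)


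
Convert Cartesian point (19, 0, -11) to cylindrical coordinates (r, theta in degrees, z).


r = sqrt(19^2 + 0^2) = 19
theta = atan2(0, 19) = 0 deg
z = -11

r = 19, theta = 0 deg, z = -11


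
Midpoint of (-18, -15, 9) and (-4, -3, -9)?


Midpoint = ((-18+-4)/2, (-15+-3)/2, (9+-9)/2) = (-11, -9, 0)

(-11, -9, 0)


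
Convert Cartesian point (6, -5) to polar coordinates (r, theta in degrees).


r = sqrt(6^2 + (-5)^2) = 7.8102
theta = atan2(-5, 6) = 320.1944 degrees

r = 7.8102, theta = 320.1944 degrees


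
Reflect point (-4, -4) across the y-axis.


Reflection across y-axis: (x, y) -> (-x, y)
(-4, -4) -> (4, -4)

(4, -4)


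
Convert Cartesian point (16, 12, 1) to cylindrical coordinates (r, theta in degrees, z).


r = sqrt(16^2 + 12^2) = 20
theta = atan2(12, 16) = 36.8699 deg
z = 1

r = 20, theta = 36.8699 deg, z = 1


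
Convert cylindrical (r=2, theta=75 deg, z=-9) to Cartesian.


x = 2 * cos(75) = 0.5176
y = 2 * sin(75) = 1.9319
z = -9

(0.5176, 1.9319, -9)


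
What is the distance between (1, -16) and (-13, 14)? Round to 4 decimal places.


d = sqrt((-13-1)^2 + (14--16)^2) = 33.1059

33.1059


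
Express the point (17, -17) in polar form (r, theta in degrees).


r = sqrt(17^2 + (-17)^2) = 24.0416
theta = atan2(-17, 17) = 315 degrees

r = 24.0416, theta = 315 degrees


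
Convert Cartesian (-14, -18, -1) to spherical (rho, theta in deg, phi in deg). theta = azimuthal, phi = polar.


rho = sqrt((-14)^2 + (-18)^2 + (-1)^2) = 22.8254
theta = atan2(-18, -14) = 232.125 deg
phi = acos(-1/22.8254) = 92.511 deg

rho = 22.8254, theta = 232.125 deg, phi = 92.511 deg


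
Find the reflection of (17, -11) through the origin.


Reflection through origin: (x, y) -> (-x, -y)
(17, -11) -> (-17, 11)

(-17, 11)


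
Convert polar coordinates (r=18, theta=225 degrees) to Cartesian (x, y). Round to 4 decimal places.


x = 18 * cos(225) = -12.7279
y = 18 * sin(225) = -12.7279

(-12.7279, -12.7279)


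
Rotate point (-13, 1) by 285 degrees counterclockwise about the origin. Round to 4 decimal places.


x' = -13*cos(285) - 1*sin(285) = -2.3987
y' = -13*sin(285) + 1*cos(285) = 12.8159

(-2.3987, 12.8159)


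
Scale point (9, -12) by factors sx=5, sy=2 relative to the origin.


Scaling: (x*sx, y*sy) = (9*5, -12*2) = (45, -24)

(45, -24)


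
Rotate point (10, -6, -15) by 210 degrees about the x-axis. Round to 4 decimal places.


x' = 10
y' = -6*cos(210) - -15*sin(210) = -2.3038
z' = -6*sin(210) + -15*cos(210) = 15.9904

(10, -2.3038, 15.9904)


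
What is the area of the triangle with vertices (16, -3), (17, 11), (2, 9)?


Area = |x1(y2-y3) + x2(y3-y1) + x3(y1-y2)| / 2
= |16*(11-9) + 17*(9--3) + 2*(-3-11)| / 2
= 104

104


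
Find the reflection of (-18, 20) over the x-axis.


Reflection across x-axis: (x, y) -> (x, -y)
(-18, 20) -> (-18, -20)

(-18, -20)


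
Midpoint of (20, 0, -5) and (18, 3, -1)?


Midpoint = ((20+18)/2, (0+3)/2, (-5+-1)/2) = (19, 1.5, -3)

(19, 1.5, -3)


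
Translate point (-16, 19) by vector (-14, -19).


Translation: (x+dx, y+dy) = (-16+-14, 19+-19) = (-30, 0)

(-30, 0)


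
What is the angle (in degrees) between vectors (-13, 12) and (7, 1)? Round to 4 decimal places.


dot = -13*7 + 12*1 = -79
|u| = 17.6918, |v| = 7.0711
cos(angle) = -0.6315
angle = 129.1605 degrees

129.1605 degrees


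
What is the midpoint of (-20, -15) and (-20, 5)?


Midpoint = ((-20+-20)/2, (-15+5)/2) = (-20, -5)

(-20, -5)


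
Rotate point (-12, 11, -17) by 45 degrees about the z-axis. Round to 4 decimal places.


x' = -12*cos(45) - 11*sin(45) = -16.2635
y' = -12*sin(45) + 11*cos(45) = -0.7071
z' = -17

(-16.2635, -0.7071, -17)


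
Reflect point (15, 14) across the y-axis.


Reflection across y-axis: (x, y) -> (-x, y)
(15, 14) -> (-15, 14)

(-15, 14)


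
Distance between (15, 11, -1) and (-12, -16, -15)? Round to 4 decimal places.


d = sqrt((-12-15)^2 + (-16-11)^2 + (-15--1)^2) = 40.6694

40.6694


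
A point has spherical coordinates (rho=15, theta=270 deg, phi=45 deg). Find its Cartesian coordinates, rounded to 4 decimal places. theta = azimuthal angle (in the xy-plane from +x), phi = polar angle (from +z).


x = 15 * sin(45) * cos(270) = 0
y = 15 * sin(45) * sin(270) = -10.6066
z = 15 * cos(45) = 10.6066

(0, -10.6066, 10.6066)


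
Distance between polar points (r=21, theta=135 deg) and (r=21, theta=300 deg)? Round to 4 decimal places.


d = sqrt(r1^2 + r2^2 - 2*r1*r2*cos(t2-t1))
d = sqrt(21^2 + 21^2 - 2*21*21*cos(300-135)) = 41.6407

41.6407


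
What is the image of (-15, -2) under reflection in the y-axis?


Reflection across y-axis: (x, y) -> (-x, y)
(-15, -2) -> (15, -2)

(15, -2)


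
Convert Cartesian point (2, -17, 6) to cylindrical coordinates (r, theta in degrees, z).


r = sqrt(2^2 + (-17)^2) = 17.1172
theta = atan2(-17, 2) = 276.7098 deg
z = 6

r = 17.1172, theta = 276.7098 deg, z = 6


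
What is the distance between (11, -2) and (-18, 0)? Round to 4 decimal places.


d = sqrt((-18-11)^2 + (0--2)^2) = 29.0689

29.0689


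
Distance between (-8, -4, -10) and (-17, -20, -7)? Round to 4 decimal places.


d = sqrt((-17--8)^2 + (-20--4)^2 + (-7--10)^2) = 18.6011

18.6011


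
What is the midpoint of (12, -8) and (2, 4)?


Midpoint = ((12+2)/2, (-8+4)/2) = (7, -2)

(7, -2)


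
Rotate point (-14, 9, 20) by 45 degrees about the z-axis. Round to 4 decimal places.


x' = -14*cos(45) - 9*sin(45) = -16.2635
y' = -14*sin(45) + 9*cos(45) = -3.5355
z' = 20

(-16.2635, -3.5355, 20)


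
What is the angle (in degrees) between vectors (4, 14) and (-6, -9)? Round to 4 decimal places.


dot = 4*-6 + 14*-9 = -150
|u| = 14.5602, |v| = 10.8167
cos(angle) = -0.9524
angle = 162.2553 degrees

162.2553 degrees


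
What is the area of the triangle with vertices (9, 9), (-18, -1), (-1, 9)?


Area = |x1(y2-y3) + x2(y3-y1) + x3(y1-y2)| / 2
= |9*(-1-9) + -18*(9-9) + -1*(9--1)| / 2
= 50

50


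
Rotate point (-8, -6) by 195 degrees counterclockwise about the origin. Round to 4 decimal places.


x' = -8*cos(195) - -6*sin(195) = 6.1745
y' = -8*sin(195) + -6*cos(195) = 7.8661

(6.1745, 7.8661)


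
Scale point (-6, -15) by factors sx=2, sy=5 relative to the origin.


Scaling: (x*sx, y*sy) = (-6*2, -15*5) = (-12, -75)

(-12, -75)


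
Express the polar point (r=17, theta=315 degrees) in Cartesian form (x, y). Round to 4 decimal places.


x = 17 * cos(315) = 12.0208
y = 17 * sin(315) = -12.0208

(12.0208, -12.0208)


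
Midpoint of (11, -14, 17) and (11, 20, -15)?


Midpoint = ((11+11)/2, (-14+20)/2, (17+-15)/2) = (11, 3, 1)

(11, 3, 1)


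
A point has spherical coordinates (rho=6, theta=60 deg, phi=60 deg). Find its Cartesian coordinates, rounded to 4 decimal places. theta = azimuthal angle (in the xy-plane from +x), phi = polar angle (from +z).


x = 6 * sin(60) * cos(60) = 2.5981
y = 6 * sin(60) * sin(60) = 4.5
z = 6 * cos(60) = 3

(2.5981, 4.5, 3)


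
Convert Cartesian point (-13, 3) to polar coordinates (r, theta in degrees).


r = sqrt((-13)^2 + 3^2) = 13.3417
theta = atan2(3, -13) = 167.0054 degrees

r = 13.3417, theta = 167.0054 degrees


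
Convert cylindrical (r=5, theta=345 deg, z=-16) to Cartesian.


x = 5 * cos(345) = 4.8296
y = 5 * sin(345) = -1.2941
z = -16

(4.8296, -1.2941, -16)


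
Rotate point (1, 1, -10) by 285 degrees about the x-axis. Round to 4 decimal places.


x' = 1
y' = 1*cos(285) - -10*sin(285) = -9.4004
z' = 1*sin(285) + -10*cos(285) = -3.5541

(1, -9.4004, -3.5541)


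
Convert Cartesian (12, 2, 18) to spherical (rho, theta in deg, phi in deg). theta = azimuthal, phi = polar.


rho = sqrt(12^2 + 2^2 + 18^2) = 21.7256
theta = atan2(2, 12) = 9.4623 deg
phi = acos(18/21.7256) = 34.0533 deg

rho = 21.7256, theta = 9.4623 deg, phi = 34.0533 deg


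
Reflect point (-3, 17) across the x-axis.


Reflection across x-axis: (x, y) -> (x, -y)
(-3, 17) -> (-3, -17)

(-3, -17)


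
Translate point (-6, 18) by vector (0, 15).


Translation: (x+dx, y+dy) = (-6+0, 18+15) = (-6, 33)

(-6, 33)


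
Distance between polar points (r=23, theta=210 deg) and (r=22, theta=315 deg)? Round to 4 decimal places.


d = sqrt(r1^2 + r2^2 - 2*r1*r2*cos(t2-t1))
d = sqrt(23^2 + 22^2 - 2*23*22*cos(315-210)) = 35.7061

35.7061


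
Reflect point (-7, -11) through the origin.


Reflection through origin: (x, y) -> (-x, -y)
(-7, -11) -> (7, 11)

(7, 11)


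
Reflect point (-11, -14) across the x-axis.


Reflection across x-axis: (x, y) -> (x, -y)
(-11, -14) -> (-11, 14)

(-11, 14)


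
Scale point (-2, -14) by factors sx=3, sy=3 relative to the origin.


Scaling: (x*sx, y*sy) = (-2*3, -14*3) = (-6, -42)

(-6, -42)


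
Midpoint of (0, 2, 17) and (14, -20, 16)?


Midpoint = ((0+14)/2, (2+-20)/2, (17+16)/2) = (7, -9, 16.5)

(7, -9, 16.5)


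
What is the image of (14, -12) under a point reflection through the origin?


Reflection through origin: (x, y) -> (-x, -y)
(14, -12) -> (-14, 12)

(-14, 12)


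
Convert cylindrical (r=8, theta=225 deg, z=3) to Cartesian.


x = 8 * cos(225) = -5.6569
y = 8 * sin(225) = -5.6569
z = 3

(-5.6569, -5.6569, 3)


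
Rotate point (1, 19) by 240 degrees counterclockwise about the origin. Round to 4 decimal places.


x' = 1*cos(240) - 19*sin(240) = 15.9545
y' = 1*sin(240) + 19*cos(240) = -10.366

(15.9545, -10.366)


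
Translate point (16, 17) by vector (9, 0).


Translation: (x+dx, y+dy) = (16+9, 17+0) = (25, 17)

(25, 17)


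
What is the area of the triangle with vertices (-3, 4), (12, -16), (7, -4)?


Area = |x1(y2-y3) + x2(y3-y1) + x3(y1-y2)| / 2
= |-3*(-16--4) + 12*(-4-4) + 7*(4--16)| / 2
= 40

40


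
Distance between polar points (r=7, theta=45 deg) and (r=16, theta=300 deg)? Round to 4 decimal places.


d = sqrt(r1^2 + r2^2 - 2*r1*r2*cos(t2-t1))
d = sqrt(7^2 + 16^2 - 2*7*16*cos(300-45)) = 19.0519

19.0519


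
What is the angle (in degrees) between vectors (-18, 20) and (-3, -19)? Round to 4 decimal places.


dot = -18*-3 + 20*-19 = -326
|u| = 26.9072, |v| = 19.2354
cos(angle) = -0.6299
angle = 129.0402 degrees

129.0402 degrees


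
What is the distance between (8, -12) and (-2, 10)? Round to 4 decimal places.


d = sqrt((-2-8)^2 + (10--12)^2) = 24.1661

24.1661


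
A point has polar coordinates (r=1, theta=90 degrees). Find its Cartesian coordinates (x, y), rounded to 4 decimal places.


x = 1 * cos(90) = 0
y = 1 * sin(90) = 1

(0, 1)


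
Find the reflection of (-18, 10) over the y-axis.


Reflection across y-axis: (x, y) -> (-x, y)
(-18, 10) -> (18, 10)

(18, 10)


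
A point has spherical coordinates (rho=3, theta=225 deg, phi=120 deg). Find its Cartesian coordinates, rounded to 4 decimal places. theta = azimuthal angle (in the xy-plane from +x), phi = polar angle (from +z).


x = 3 * sin(120) * cos(225) = -1.8371
y = 3 * sin(120) * sin(225) = -1.8371
z = 3 * cos(120) = -1.5

(-1.8371, -1.8371, -1.5)


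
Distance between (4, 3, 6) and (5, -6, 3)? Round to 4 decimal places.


d = sqrt((5-4)^2 + (-6-3)^2 + (3-6)^2) = 9.5394

9.5394


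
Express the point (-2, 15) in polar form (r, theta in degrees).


r = sqrt((-2)^2 + 15^2) = 15.1327
theta = atan2(15, -2) = 97.5946 degrees

r = 15.1327, theta = 97.5946 degrees


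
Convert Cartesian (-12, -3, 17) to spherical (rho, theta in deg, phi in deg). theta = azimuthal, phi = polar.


rho = sqrt((-12)^2 + (-3)^2 + 17^2) = 21.0238
theta = atan2(-3, -12) = 194.0362 deg
phi = acos(17/21.0238) = 36.0399 deg

rho = 21.0238, theta = 194.0362 deg, phi = 36.0399 deg


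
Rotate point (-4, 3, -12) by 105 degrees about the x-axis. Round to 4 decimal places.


x' = -4
y' = 3*cos(105) - -12*sin(105) = 10.8147
z' = 3*sin(105) + -12*cos(105) = 6.0036

(-4, 10.8147, 6.0036)


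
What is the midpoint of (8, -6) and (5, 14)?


Midpoint = ((8+5)/2, (-6+14)/2) = (6.5, 4)

(6.5, 4)


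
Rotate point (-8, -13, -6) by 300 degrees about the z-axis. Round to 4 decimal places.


x' = -8*cos(300) - -13*sin(300) = -15.2583
y' = -8*sin(300) + -13*cos(300) = 0.4282
z' = -6

(-15.2583, 0.4282, -6)


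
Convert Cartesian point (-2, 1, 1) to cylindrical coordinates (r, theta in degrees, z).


r = sqrt((-2)^2 + 1^2) = 2.2361
theta = atan2(1, -2) = 153.4349 deg
z = 1

r = 2.2361, theta = 153.4349 deg, z = 1


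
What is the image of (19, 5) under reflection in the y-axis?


Reflection across y-axis: (x, y) -> (-x, y)
(19, 5) -> (-19, 5)

(-19, 5)


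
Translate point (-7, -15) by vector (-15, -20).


Translation: (x+dx, y+dy) = (-7+-15, -15+-20) = (-22, -35)

(-22, -35)


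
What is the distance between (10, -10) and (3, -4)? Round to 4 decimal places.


d = sqrt((3-10)^2 + (-4--10)^2) = 9.2195

9.2195


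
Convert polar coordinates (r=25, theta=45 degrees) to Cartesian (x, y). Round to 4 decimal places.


x = 25 * cos(45) = 17.6777
y = 25 * sin(45) = 17.6777

(17.6777, 17.6777)


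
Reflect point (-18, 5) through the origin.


Reflection through origin: (x, y) -> (-x, -y)
(-18, 5) -> (18, -5)

(18, -5)


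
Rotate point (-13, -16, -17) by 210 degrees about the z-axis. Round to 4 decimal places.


x' = -13*cos(210) - -16*sin(210) = 3.2583
y' = -13*sin(210) + -16*cos(210) = 20.3564
z' = -17

(3.2583, 20.3564, -17)


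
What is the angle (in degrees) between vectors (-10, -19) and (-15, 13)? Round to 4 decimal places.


dot = -10*-15 + -19*13 = -97
|u| = 21.4709, |v| = 19.8494
cos(angle) = -0.2276
angle = 103.1558 degrees

103.1558 degrees


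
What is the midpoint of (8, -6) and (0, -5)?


Midpoint = ((8+0)/2, (-6+-5)/2) = (4, -5.5)

(4, -5.5)


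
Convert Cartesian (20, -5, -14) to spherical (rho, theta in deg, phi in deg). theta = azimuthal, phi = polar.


rho = sqrt(20^2 + (-5)^2 + (-14)^2) = 24.9199
theta = atan2(-5, 20) = 345.9638 deg
phi = acos(-14/24.9199) = 124.1804 deg

rho = 24.9199, theta = 345.9638 deg, phi = 124.1804 deg


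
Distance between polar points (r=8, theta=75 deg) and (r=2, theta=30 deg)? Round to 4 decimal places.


d = sqrt(r1^2 + r2^2 - 2*r1*r2*cos(t2-t1))
d = sqrt(8^2 + 2^2 - 2*8*2*cos(30-75)) = 6.7359

6.7359


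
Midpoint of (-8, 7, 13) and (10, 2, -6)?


Midpoint = ((-8+10)/2, (7+2)/2, (13+-6)/2) = (1, 4.5, 3.5)

(1, 4.5, 3.5)


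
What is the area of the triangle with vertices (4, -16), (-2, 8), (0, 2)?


Area = |x1(y2-y3) + x2(y3-y1) + x3(y1-y2)| / 2
= |4*(8-2) + -2*(2--16) + 0*(-16-8)| / 2
= 6

6


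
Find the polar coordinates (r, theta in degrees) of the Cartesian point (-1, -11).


r = sqrt((-1)^2 + (-11)^2) = 11.0454
theta = atan2(-11, -1) = 264.8056 degrees

r = 11.0454, theta = 264.8056 degrees


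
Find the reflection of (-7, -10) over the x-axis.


Reflection across x-axis: (x, y) -> (x, -y)
(-7, -10) -> (-7, 10)

(-7, 10)


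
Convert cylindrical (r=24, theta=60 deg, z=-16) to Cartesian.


x = 24 * cos(60) = 12
y = 24 * sin(60) = 20.7846
z = -16

(12, 20.7846, -16)


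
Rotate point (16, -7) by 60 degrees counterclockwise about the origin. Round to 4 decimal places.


x' = 16*cos(60) - -7*sin(60) = 14.0622
y' = 16*sin(60) + -7*cos(60) = 10.3564

(14.0622, 10.3564)


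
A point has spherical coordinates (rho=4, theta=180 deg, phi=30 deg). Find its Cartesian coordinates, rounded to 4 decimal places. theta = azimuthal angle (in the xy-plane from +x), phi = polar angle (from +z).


x = 4 * sin(30) * cos(180) = -2
y = 4 * sin(30) * sin(180) = 0
z = 4 * cos(30) = 3.4641

(-2, 0, 3.4641)


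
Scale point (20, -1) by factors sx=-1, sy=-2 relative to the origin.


Scaling: (x*sx, y*sy) = (20*-1, -1*-2) = (-20, 2)

(-20, 2)


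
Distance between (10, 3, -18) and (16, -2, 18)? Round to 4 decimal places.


d = sqrt((16-10)^2 + (-2-3)^2 + (18--18)^2) = 36.8375

36.8375


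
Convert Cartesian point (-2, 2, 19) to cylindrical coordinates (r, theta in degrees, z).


r = sqrt((-2)^2 + 2^2) = 2.8284
theta = atan2(2, -2) = 135 deg
z = 19

r = 2.8284, theta = 135 deg, z = 19


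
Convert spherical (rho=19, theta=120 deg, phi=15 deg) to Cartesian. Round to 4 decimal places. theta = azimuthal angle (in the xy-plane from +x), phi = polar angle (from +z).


x = 19 * sin(15) * cos(120) = -2.4588
y = 19 * sin(15) * sin(120) = 4.2587
z = 19 * cos(15) = 18.3526

(-2.4588, 4.2587, 18.3526)


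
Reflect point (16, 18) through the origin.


Reflection through origin: (x, y) -> (-x, -y)
(16, 18) -> (-16, -18)

(-16, -18)


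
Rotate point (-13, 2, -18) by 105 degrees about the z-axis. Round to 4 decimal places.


x' = -13*cos(105) - 2*sin(105) = 1.4328
y' = -13*sin(105) + 2*cos(105) = -13.0747
z' = -18

(1.4328, -13.0747, -18)


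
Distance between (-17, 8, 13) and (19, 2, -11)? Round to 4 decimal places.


d = sqrt((19--17)^2 + (2-8)^2 + (-11-13)^2) = 43.6807

43.6807


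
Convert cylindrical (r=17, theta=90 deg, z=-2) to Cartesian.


x = 17 * cos(90) = 0
y = 17 * sin(90) = 17
z = -2

(0, 17, -2)


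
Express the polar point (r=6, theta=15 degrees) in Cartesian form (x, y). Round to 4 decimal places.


x = 6 * cos(15) = 5.7956
y = 6 * sin(15) = 1.5529

(5.7956, 1.5529)


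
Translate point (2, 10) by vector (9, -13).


Translation: (x+dx, y+dy) = (2+9, 10+-13) = (11, -3)

(11, -3)


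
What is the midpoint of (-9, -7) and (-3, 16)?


Midpoint = ((-9+-3)/2, (-7+16)/2) = (-6, 4.5)

(-6, 4.5)


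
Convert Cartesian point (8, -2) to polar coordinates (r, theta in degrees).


r = sqrt(8^2 + (-2)^2) = 8.2462
theta = atan2(-2, 8) = 345.9638 degrees

r = 8.2462, theta = 345.9638 degrees


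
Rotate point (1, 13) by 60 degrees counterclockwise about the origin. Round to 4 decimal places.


x' = 1*cos(60) - 13*sin(60) = -10.7583
y' = 1*sin(60) + 13*cos(60) = 7.366

(-10.7583, 7.366)


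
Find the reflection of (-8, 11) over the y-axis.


Reflection across y-axis: (x, y) -> (-x, y)
(-8, 11) -> (8, 11)

(8, 11)


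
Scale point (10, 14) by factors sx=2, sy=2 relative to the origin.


Scaling: (x*sx, y*sy) = (10*2, 14*2) = (20, 28)

(20, 28)


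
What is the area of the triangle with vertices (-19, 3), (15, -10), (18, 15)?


Area = |x1(y2-y3) + x2(y3-y1) + x3(y1-y2)| / 2
= |-19*(-10-15) + 15*(15-3) + 18*(3--10)| / 2
= 444.5

444.5


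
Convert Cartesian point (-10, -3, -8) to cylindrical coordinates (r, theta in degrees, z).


r = sqrt((-10)^2 + (-3)^2) = 10.4403
theta = atan2(-3, -10) = 196.6992 deg
z = -8

r = 10.4403, theta = 196.6992 deg, z = -8


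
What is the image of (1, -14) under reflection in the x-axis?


Reflection across x-axis: (x, y) -> (x, -y)
(1, -14) -> (1, 14)

(1, 14)


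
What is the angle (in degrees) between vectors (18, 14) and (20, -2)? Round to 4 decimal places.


dot = 18*20 + 14*-2 = 332
|u| = 22.8035, |v| = 20.0998
cos(angle) = 0.7243
angle = 43.5856 degrees

43.5856 degrees


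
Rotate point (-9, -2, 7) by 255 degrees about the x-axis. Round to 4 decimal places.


x' = -9
y' = -2*cos(255) - 7*sin(255) = 7.2791
z' = -2*sin(255) + 7*cos(255) = 0.1201

(-9, 7.2791, 0.1201)


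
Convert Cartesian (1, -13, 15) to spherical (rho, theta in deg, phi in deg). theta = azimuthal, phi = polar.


rho = sqrt(1^2 + (-13)^2 + 15^2) = 19.8746
theta = atan2(-13, 1) = 274.3987 deg
phi = acos(15/19.8746) = 40.998 deg

rho = 19.8746, theta = 274.3987 deg, phi = 40.998 deg


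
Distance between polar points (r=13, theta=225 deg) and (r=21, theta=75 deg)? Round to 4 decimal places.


d = sqrt(r1^2 + r2^2 - 2*r1*r2*cos(t2-t1))
d = sqrt(13^2 + 21^2 - 2*13*21*cos(75-225)) = 32.9067

32.9067


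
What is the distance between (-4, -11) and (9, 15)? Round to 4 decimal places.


d = sqrt((9--4)^2 + (15--11)^2) = 29.0689

29.0689


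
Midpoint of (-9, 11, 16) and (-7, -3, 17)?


Midpoint = ((-9+-7)/2, (11+-3)/2, (16+17)/2) = (-8, 4, 16.5)

(-8, 4, 16.5)


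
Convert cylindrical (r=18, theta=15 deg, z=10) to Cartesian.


x = 18 * cos(15) = 17.3867
y = 18 * sin(15) = 4.6587
z = 10

(17.3867, 4.6587, 10)


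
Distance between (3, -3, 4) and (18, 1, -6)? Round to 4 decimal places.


d = sqrt((18-3)^2 + (1--3)^2 + (-6-4)^2) = 18.4662

18.4662


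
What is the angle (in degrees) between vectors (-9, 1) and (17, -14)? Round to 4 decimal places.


dot = -9*17 + 1*-14 = -167
|u| = 9.0554, |v| = 22.0227
cos(angle) = -0.8374
angle = 146.8677 degrees

146.8677 degrees


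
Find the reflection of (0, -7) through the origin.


Reflection through origin: (x, y) -> (-x, -y)
(0, -7) -> (0, 7)

(0, 7)


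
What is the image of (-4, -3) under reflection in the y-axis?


Reflection across y-axis: (x, y) -> (-x, y)
(-4, -3) -> (4, -3)

(4, -3)


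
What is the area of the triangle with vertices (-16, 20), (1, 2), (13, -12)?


Area = |x1(y2-y3) + x2(y3-y1) + x3(y1-y2)| / 2
= |-16*(2--12) + 1*(-12-20) + 13*(20-2)| / 2
= 11

11


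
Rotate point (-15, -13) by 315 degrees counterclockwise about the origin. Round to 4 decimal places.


x' = -15*cos(315) - -13*sin(315) = -19.799
y' = -15*sin(315) + -13*cos(315) = 1.4142

(-19.799, 1.4142)


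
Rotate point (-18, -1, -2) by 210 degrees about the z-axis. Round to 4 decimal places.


x' = -18*cos(210) - -1*sin(210) = 15.0885
y' = -18*sin(210) + -1*cos(210) = 9.866
z' = -2

(15.0885, 9.866, -2)


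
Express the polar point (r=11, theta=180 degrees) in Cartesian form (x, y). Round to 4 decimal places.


x = 11 * cos(180) = -11
y = 11 * sin(180) = 0

(-11, 0)


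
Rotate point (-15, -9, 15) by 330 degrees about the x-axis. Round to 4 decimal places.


x' = -15
y' = -9*cos(330) - 15*sin(330) = -0.2942
z' = -9*sin(330) + 15*cos(330) = 17.4904

(-15, -0.2942, 17.4904)


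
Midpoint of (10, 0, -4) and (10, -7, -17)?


Midpoint = ((10+10)/2, (0+-7)/2, (-4+-17)/2) = (10, -3.5, -10.5)

(10, -3.5, -10.5)


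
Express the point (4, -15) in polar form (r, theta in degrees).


r = sqrt(4^2 + (-15)^2) = 15.5242
theta = atan2(-15, 4) = 284.9314 degrees

r = 15.5242, theta = 284.9314 degrees


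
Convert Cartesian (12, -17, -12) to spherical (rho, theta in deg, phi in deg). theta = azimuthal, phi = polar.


rho = sqrt(12^2 + (-17)^2 + (-12)^2) = 24.0208
theta = atan2(-17, 12) = 305.2176 deg
phi = acos(-12/24.0208) = 119.9713 deg

rho = 24.0208, theta = 305.2176 deg, phi = 119.9713 deg


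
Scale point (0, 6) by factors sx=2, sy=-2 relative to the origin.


Scaling: (x*sx, y*sy) = (0*2, 6*-2) = (0, -12)

(0, -12)


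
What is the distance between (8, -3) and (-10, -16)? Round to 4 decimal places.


d = sqrt((-10-8)^2 + (-16--3)^2) = 22.2036

22.2036


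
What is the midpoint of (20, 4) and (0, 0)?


Midpoint = ((20+0)/2, (4+0)/2) = (10, 2)

(10, 2)


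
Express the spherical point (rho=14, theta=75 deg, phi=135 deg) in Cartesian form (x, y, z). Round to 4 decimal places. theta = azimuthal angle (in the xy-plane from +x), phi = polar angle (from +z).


x = 14 * sin(135) * cos(75) = 2.5622
y = 14 * sin(135) * sin(75) = 9.5622
z = 14 * cos(135) = -9.8995

(2.5622, 9.5622, -9.8995)


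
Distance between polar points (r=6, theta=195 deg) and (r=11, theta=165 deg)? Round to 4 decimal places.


d = sqrt(r1^2 + r2^2 - 2*r1*r2*cos(t2-t1))
d = sqrt(6^2 + 11^2 - 2*6*11*cos(165-195)) = 6.5333

6.5333


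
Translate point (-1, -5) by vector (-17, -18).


Translation: (x+dx, y+dy) = (-1+-17, -5+-18) = (-18, -23)

(-18, -23)


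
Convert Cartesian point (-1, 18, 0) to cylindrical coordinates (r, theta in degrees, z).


r = sqrt((-1)^2 + 18^2) = 18.0278
theta = atan2(18, -1) = 93.1798 deg
z = 0

r = 18.0278, theta = 93.1798 deg, z = 0


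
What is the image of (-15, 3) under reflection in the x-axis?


Reflection across x-axis: (x, y) -> (x, -y)
(-15, 3) -> (-15, -3)

(-15, -3)


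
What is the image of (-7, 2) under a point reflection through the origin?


Reflection through origin: (x, y) -> (-x, -y)
(-7, 2) -> (7, -2)

(7, -2)


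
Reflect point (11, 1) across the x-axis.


Reflection across x-axis: (x, y) -> (x, -y)
(11, 1) -> (11, -1)

(11, -1)


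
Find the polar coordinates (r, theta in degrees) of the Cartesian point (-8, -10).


r = sqrt((-8)^2 + (-10)^2) = 12.8062
theta = atan2(-10, -8) = 231.3402 degrees

r = 12.8062, theta = 231.3402 degrees


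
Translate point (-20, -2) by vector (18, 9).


Translation: (x+dx, y+dy) = (-20+18, -2+9) = (-2, 7)

(-2, 7)


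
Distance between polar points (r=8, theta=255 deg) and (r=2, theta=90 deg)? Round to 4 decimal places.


d = sqrt(r1^2 + r2^2 - 2*r1*r2*cos(t2-t1))
d = sqrt(8^2 + 2^2 - 2*8*2*cos(90-255)) = 9.9453

9.9453


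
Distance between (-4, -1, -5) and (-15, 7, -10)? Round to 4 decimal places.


d = sqrt((-15--4)^2 + (7--1)^2 + (-10--5)^2) = 14.4914

14.4914


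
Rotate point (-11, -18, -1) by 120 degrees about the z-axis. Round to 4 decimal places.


x' = -11*cos(120) - -18*sin(120) = 21.0885
y' = -11*sin(120) + -18*cos(120) = -0.5263
z' = -1

(21.0885, -0.5263, -1)


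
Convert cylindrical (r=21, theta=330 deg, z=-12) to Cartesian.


x = 21 * cos(330) = 18.1865
y = 21 * sin(330) = -10.5
z = -12

(18.1865, -10.5, -12)


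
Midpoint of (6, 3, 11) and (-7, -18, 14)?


Midpoint = ((6+-7)/2, (3+-18)/2, (11+14)/2) = (-0.5, -7.5, 12.5)

(-0.5, -7.5, 12.5)


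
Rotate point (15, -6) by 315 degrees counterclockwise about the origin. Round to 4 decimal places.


x' = 15*cos(315) - -6*sin(315) = 6.364
y' = 15*sin(315) + -6*cos(315) = -14.8492

(6.364, -14.8492)


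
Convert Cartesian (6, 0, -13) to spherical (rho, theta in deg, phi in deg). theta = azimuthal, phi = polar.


rho = sqrt(6^2 + 0^2 + (-13)^2) = 14.3178
theta = atan2(0, 6) = 0 deg
phi = acos(-13/14.3178) = 155.2249 deg

rho = 14.3178, theta = 0 deg, phi = 155.2249 deg


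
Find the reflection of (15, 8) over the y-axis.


Reflection across y-axis: (x, y) -> (-x, y)
(15, 8) -> (-15, 8)

(-15, 8)


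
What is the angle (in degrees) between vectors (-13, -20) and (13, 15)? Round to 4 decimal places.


dot = -13*13 + -20*15 = -469
|u| = 23.8537, |v| = 19.8494
cos(angle) = -0.9905
angle = 172.1095 degrees

172.1095 degrees


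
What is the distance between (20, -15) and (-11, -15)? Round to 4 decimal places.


d = sqrt((-11-20)^2 + (-15--15)^2) = 31

31


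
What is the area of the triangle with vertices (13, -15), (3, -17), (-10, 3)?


Area = |x1(y2-y3) + x2(y3-y1) + x3(y1-y2)| / 2
= |13*(-17-3) + 3*(3--15) + -10*(-15--17)| / 2
= 113

113


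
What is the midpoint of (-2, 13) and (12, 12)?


Midpoint = ((-2+12)/2, (13+12)/2) = (5, 12.5)

(5, 12.5)


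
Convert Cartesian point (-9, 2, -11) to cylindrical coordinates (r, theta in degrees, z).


r = sqrt((-9)^2 + 2^2) = 9.2195
theta = atan2(2, -9) = 167.4712 deg
z = -11

r = 9.2195, theta = 167.4712 deg, z = -11


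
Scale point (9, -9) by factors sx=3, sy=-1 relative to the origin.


Scaling: (x*sx, y*sy) = (9*3, -9*-1) = (27, 9)

(27, 9)


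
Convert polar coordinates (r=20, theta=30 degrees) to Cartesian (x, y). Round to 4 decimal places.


x = 20 * cos(30) = 17.3205
y = 20 * sin(30) = 10

(17.3205, 10)


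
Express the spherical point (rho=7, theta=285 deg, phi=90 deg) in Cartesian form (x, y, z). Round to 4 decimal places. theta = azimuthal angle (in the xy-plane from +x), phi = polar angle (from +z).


x = 7 * sin(90) * cos(285) = 1.8117
y = 7 * sin(90) * sin(285) = -6.7615
z = 7 * cos(90) = 0

(1.8117, -6.7615, 0)


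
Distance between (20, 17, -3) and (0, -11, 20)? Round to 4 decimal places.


d = sqrt((0-20)^2 + (-11-17)^2 + (20--3)^2) = 41.3884

41.3884


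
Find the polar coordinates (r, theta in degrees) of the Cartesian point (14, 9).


r = sqrt(14^2 + 9^2) = 16.6433
theta = atan2(9, 14) = 32.7352 degrees

r = 16.6433, theta = 32.7352 degrees


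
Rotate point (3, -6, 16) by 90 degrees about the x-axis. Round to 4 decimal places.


x' = 3
y' = -6*cos(90) - 16*sin(90) = -16
z' = -6*sin(90) + 16*cos(90) = -6

(3, -16, -6)


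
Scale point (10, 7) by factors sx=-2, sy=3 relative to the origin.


Scaling: (x*sx, y*sy) = (10*-2, 7*3) = (-20, 21)

(-20, 21)


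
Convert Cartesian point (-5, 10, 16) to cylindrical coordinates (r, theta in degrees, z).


r = sqrt((-5)^2 + 10^2) = 11.1803
theta = atan2(10, -5) = 116.5651 deg
z = 16

r = 11.1803, theta = 116.5651 deg, z = 16


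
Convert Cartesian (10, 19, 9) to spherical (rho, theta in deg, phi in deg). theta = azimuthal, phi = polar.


rho = sqrt(10^2 + 19^2 + 9^2) = 23.2809
theta = atan2(19, 10) = 62.2415 deg
phi = acos(9/23.2809) = 67.2579 deg

rho = 23.2809, theta = 62.2415 deg, phi = 67.2579 deg


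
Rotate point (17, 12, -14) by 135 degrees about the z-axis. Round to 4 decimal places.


x' = 17*cos(135) - 12*sin(135) = -20.5061
y' = 17*sin(135) + 12*cos(135) = 3.5355
z' = -14

(-20.5061, 3.5355, -14)


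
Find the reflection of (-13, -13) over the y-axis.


Reflection across y-axis: (x, y) -> (-x, y)
(-13, -13) -> (13, -13)

(13, -13)


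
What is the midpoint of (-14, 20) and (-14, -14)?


Midpoint = ((-14+-14)/2, (20+-14)/2) = (-14, 3)

(-14, 3)


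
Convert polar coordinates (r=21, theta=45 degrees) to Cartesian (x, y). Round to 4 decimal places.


x = 21 * cos(45) = 14.8492
y = 21 * sin(45) = 14.8492

(14.8492, 14.8492)


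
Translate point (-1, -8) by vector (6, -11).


Translation: (x+dx, y+dy) = (-1+6, -8+-11) = (5, -19)

(5, -19)
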